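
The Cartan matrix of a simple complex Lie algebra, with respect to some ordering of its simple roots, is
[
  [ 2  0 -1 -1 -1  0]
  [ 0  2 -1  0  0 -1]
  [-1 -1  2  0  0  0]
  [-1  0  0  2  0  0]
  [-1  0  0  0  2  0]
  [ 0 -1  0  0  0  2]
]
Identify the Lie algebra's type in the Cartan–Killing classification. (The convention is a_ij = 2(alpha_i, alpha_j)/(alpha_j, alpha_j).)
The matrix has rank 6 with 2's on the diagonal. Reading the off-diagonal entries as Dynkin edges (a single edge where a_ij = a_ji = -1; a double or triple edge where a_ij * a_ji = 2 or 3), the diagram is a chain of 4 nodes with a fork of two nodes at one end (D_6). One simple-root ordering that puts it in standard form is (alpha_6, alpha_2, alpha_3, alpha_1, alpha_4, alpha_5). So the algebra is type D_6, i.e. so(12).

D6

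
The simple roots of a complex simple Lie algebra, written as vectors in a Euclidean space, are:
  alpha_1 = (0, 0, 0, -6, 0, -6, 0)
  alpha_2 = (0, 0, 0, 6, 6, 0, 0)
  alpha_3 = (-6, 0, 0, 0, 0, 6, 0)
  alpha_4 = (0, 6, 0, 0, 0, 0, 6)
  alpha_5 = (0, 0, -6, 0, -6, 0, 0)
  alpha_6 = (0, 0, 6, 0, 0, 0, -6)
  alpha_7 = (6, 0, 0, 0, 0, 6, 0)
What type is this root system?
D_7

Compute the Cartan integers a_ij = 2(alpha_i, alpha_j)/(alpha_j, alpha_j); the resulting 7x7 Cartan matrix is
[[2, -1, -1, 0, 0, 0, -1], [-1, 2, 0, 0, -1, 0, 0], [-1, 0, 2, 0, 0, 0, 0], [0, 0, 0, 2, 0, -1, 0], [0, -1, 0, 0, 2, -1, 0], [0, 0, 0, -1, -1, 2, 0], [-1, 0, 0, 0, 0, 0, 2]].
All simple roots have the same length, so the diagram is simply laced. The associated Dynkin diagram is a chain of 5 nodes with a fork of two nodes at one end (D_7), so the type is D_7 (the algebra so(14)).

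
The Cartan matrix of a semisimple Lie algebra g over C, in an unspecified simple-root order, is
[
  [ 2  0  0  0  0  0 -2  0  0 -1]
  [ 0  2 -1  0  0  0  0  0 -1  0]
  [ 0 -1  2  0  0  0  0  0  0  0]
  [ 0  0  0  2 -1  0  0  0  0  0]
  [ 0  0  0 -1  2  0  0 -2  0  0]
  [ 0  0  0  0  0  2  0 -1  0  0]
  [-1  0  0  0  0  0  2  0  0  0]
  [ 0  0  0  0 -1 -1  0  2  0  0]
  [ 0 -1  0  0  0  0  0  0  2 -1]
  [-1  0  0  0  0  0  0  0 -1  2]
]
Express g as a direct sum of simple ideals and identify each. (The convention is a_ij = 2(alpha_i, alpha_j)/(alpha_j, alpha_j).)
B_6 + F_4

The diagram associated to this matrix has two connected components: the simple roots {alpha_1, alpha_2, alpha_3, alpha_7, alpha_9, alpha_10} form a chain of 6 nodes with a double edge at one end; the terminal node there is the unique short simple root (B_6), and {alpha_4, alpha_5, alpha_6, alpha_8} form a chain of 4 nodes with a double edge between the middle two (F_4). A semisimple Lie algebra decomposes uniquely as the direct sum of simple ideals, one per connected component of its Dynkin diagram, so g ≅ B_6 ⊕ F_4 (dimension 78 + 52 = 130).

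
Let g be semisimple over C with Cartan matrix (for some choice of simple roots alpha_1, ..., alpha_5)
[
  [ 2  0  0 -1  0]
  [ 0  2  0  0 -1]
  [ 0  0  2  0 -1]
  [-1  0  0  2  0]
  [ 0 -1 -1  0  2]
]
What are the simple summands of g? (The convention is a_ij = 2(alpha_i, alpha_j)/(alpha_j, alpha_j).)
A2 + A3

The diagram associated to this matrix has two connected components: the simple roots {alpha_1, alpha_4} form a chain of 2 nodes with single edges (A_2), and {alpha_2, alpha_3, alpha_5} form a chain of 3 nodes with single edges (A_3). A semisimple Lie algebra decomposes uniquely as the direct sum of simple ideals, one per connected component of its Dynkin diagram, so g ≅ A_2 ⊕ A_3 (dimension 8 + 15 = 23).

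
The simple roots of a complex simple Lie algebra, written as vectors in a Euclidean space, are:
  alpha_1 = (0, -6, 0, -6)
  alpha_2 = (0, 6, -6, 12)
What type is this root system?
Compute the Cartan integers a_ij = 2(alpha_i, alpha_j)/(alpha_j, alpha_j); the resulting 2x2 Cartan matrix is
[[2, -1], [-3, 2]].
The roots have two lengths (squared-length ratio 3:1); the short ones are alpha_{1}. The associated Dynkin diagram is two nodes joined by a triple edge (G_2), so the type is G_2.

type G_2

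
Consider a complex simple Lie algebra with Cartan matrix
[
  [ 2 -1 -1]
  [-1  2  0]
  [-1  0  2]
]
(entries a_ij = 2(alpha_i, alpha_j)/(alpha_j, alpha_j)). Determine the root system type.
The matrix has rank 3 with 2's on the diagonal. Reading the off-diagonal entries as Dynkin edges (a single edge where a_ij = a_ji = -1; a double or triple edge where a_ij * a_ji = 2 or 3), the diagram is a chain of 3 nodes with single edges (A_3). One simple-root ordering that puts it in standard form is (alpha_2, alpha_1, alpha_3). So the algebra is type A_3, i.e. sl(4).

A_3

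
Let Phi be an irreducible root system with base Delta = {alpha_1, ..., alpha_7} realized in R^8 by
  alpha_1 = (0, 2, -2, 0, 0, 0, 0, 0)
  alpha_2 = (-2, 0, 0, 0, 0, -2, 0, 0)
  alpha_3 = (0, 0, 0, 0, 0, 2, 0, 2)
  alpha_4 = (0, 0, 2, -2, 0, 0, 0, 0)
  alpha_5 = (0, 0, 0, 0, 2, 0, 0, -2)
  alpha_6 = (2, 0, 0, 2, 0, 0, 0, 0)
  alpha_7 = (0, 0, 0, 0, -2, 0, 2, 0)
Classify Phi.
A7

Compute the Cartan integers a_ij = 2(alpha_i, alpha_j)/(alpha_j, alpha_j); the resulting 7x7 Cartan matrix is
[[2, 0, 0, -1, 0, 0, 0], [0, 2, -1, 0, 0, -1, 0], [0, -1, 2, 0, -1, 0, 0], [-1, 0, 0, 2, 0, -1, 0], [0, 0, -1, 0, 2, 0, -1], [0, -1, 0, -1, 0, 2, 0], [0, 0, 0, 0, -1, 0, 2]].
All simple roots have the same length, so the diagram is simply laced. The associated Dynkin diagram is a chain of 7 nodes with single edges (A_7), so the type is A_7 (the algebra sl(8)).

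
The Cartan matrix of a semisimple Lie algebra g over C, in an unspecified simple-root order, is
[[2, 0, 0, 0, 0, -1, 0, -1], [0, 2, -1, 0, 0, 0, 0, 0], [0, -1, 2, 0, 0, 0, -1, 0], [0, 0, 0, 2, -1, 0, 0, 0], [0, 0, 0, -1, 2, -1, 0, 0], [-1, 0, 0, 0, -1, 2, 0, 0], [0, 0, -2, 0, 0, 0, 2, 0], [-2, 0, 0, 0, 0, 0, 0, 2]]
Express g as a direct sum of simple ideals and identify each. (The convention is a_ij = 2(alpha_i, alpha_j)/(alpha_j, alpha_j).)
type C_3 + type C_5

The diagram associated to this matrix has two connected components: the simple roots {alpha_2, alpha_3, alpha_7} form a chain of 3 nodes with a double edge at one end; the terminal node there is the unique long simple root (C_3), and {alpha_1, alpha_4, alpha_5, alpha_6, alpha_8} form a chain of 5 nodes with a double edge at one end; the terminal node there is the unique long simple root (C_5). A semisimple Lie algebra decomposes uniquely as the direct sum of simple ideals, one per connected component of its Dynkin diagram, so g ≅ C_3 ⊕ C_5 (dimension 21 + 55 = 76).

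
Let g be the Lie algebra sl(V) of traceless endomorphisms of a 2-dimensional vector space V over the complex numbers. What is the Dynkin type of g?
type A_1

This is sl(2), which has dimension 2^2 - 1 = 3 and rank 2 - 1 = 1 (a Cartan subalgebra is the diagonal traceless matrices). In the classification of classical Lie algebras, the special linear algebra sl(n+1) has type A_n; here n = 1, so the Dynkin diagram is a chain of 1 nodes with single edges (A_1). Hence the type is A_1.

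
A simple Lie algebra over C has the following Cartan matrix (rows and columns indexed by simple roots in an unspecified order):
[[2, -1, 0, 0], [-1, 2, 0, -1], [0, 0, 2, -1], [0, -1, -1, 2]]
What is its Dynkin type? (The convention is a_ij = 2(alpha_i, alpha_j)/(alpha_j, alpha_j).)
The matrix has rank 4 with 2's on the diagonal. Reading the off-diagonal entries as Dynkin edges (a single edge where a_ij = a_ji = -1; a double or triple edge where a_ij * a_ji = 2 or 3), the diagram is a chain of 4 nodes with single edges (A_4). One simple-root ordering that puts it in standard form is (alpha_3, alpha_4, alpha_2, alpha_1). So the algebra is type A_4, i.e. sl(5).

type A_4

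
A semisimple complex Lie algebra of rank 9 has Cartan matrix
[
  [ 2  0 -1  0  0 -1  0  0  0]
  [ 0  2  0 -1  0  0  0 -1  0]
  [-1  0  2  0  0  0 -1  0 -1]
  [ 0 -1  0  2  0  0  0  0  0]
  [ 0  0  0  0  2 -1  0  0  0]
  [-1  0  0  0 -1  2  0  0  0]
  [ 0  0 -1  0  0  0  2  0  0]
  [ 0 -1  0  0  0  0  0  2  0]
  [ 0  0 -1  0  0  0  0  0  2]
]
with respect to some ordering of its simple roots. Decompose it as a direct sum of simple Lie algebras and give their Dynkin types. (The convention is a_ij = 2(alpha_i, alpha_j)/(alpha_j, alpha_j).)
A_3 ⊕ D_6

The diagram associated to this matrix has two connected components: the simple roots {alpha_2, alpha_4, alpha_8} form a chain of 3 nodes with single edges (A_3), and {alpha_1, alpha_3, alpha_5, alpha_6, alpha_7, alpha_9} form a chain of 4 nodes with a fork of two nodes at one end (D_6). A semisimple Lie algebra decomposes uniquely as the direct sum of simple ideals, one per connected component of its Dynkin diagram, so g ≅ A_3 ⊕ D_6 (dimension 15 + 66 = 81).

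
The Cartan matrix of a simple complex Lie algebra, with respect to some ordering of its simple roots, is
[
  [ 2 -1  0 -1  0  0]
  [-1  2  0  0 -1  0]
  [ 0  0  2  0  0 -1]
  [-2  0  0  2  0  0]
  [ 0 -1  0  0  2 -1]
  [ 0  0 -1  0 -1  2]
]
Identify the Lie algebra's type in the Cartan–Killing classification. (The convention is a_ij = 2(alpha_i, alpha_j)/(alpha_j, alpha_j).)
The matrix has rank 6 with 2's on the diagonal. Reading the off-diagonal entries as Dynkin edges (a single edge where a_ij = a_ji = -1; a double or triple edge where a_ij * a_ji = 2 or 3), the diagram is a chain of 6 nodes with a double edge at one end; the terminal node there is the unique long simple root (C_6). One simple-root ordering that puts it in standard form is (alpha_3, alpha_6, alpha_5, alpha_2, alpha_1, alpha_4). So the algebra is type C_6, i.e. sp(12).

C_6 (sp(12))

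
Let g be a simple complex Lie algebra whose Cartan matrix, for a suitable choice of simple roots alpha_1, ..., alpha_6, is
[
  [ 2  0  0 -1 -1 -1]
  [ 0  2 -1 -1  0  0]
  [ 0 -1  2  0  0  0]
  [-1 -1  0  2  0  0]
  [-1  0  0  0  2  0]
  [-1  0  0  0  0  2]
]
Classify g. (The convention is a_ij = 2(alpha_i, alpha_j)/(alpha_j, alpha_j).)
The matrix has rank 6 with 2's on the diagonal. Reading the off-diagonal entries as Dynkin edges (a single edge where a_ij = a_ji = -1; a double or triple edge where a_ij * a_ji = 2 or 3), the diagram is a chain of 4 nodes with a fork of two nodes at one end (D_6). One simple-root ordering that puts it in standard form is (alpha_3, alpha_2, alpha_4, alpha_1, alpha_5, alpha_6). So the algebra is type D_6, i.e. so(12).

D_6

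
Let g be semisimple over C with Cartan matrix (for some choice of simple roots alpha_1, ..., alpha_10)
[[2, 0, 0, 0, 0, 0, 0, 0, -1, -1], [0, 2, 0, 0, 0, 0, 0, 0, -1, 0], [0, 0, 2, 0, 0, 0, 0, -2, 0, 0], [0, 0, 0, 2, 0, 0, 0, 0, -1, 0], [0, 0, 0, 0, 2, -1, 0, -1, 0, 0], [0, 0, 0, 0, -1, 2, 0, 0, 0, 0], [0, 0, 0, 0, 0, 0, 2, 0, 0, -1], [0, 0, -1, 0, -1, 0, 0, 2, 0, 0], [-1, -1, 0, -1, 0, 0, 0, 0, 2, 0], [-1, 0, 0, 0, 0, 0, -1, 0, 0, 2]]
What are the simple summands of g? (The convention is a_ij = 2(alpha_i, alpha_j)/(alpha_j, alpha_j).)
The diagram associated to this matrix has two connected components: the simple roots {alpha_3, alpha_5, alpha_6, alpha_8} form a chain of 4 nodes with a double edge at one end; the terminal node there is the unique long simple root (C_4), and {alpha_1, alpha_2, alpha_4, alpha_7, alpha_9, alpha_10} form a chain of 4 nodes with a fork of two nodes at one end (D_6). A semisimple Lie algebra decomposes uniquely as the direct sum of simple ideals, one per connected component of its Dynkin diagram, so g ≅ C_4 ⊕ D_6 (dimension 36 + 66 = 102).

C4 + D6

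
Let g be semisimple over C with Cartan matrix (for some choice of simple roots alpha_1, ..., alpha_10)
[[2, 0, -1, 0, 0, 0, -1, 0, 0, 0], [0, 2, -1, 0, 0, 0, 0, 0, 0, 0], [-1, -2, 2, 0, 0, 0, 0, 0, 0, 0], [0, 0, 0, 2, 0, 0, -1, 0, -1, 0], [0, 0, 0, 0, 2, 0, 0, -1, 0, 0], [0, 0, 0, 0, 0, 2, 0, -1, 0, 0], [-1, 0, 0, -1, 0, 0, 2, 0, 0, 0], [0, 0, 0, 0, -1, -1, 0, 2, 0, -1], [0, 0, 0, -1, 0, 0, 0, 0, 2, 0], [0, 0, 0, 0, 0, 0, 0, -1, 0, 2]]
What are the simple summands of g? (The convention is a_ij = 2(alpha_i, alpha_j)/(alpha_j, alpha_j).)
The diagram associated to this matrix has two connected components: the simple roots {alpha_1, alpha_2, alpha_3, alpha_4, alpha_7, alpha_9} form a chain of 6 nodes with a double edge at one end; the terminal node there is the unique short simple root (B_6), and {alpha_5, alpha_6, alpha_8, alpha_10} form a chain of 2 nodes with a fork of two nodes at one end (D_4). A semisimple Lie algebra decomposes uniquely as the direct sum of simple ideals, one per connected component of its Dynkin diagram, so g ≅ B_6 ⊕ D_4 (dimension 78 + 28 = 106).

B6 ⊕ D4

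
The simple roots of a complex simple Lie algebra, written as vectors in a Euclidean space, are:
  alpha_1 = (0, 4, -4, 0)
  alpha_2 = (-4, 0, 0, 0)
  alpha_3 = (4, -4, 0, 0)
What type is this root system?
B_3 (so(7))

Compute the Cartan integers a_ij = 2(alpha_i, alpha_j)/(alpha_j, alpha_j); the resulting 3x3 Cartan matrix is
[[2, 0, -1], [0, 2, -1], [-1, -2, 2]].
The roots have two lengths (squared-length ratio 2:1); the short ones are alpha_{2}. The associated Dynkin diagram is a chain of 3 nodes with a double edge at one end; the terminal node there is the unique short simple root (B_3), so the type is B_3 (the algebra so(7)).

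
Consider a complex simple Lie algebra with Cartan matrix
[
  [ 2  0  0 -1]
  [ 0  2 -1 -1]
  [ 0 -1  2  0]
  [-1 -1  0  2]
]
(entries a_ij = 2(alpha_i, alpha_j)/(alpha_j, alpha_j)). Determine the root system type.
A_4 (sl(5))

The matrix has rank 4 with 2's on the diagonal. Reading the off-diagonal entries as Dynkin edges (a single edge where a_ij = a_ji = -1; a double or triple edge where a_ij * a_ji = 2 or 3), the diagram is a chain of 4 nodes with single edges (A_4). One simple-root ordering that puts it in standard form is (alpha_1, alpha_4, alpha_2, alpha_3). So the algebra is type A_4, i.e. sl(5).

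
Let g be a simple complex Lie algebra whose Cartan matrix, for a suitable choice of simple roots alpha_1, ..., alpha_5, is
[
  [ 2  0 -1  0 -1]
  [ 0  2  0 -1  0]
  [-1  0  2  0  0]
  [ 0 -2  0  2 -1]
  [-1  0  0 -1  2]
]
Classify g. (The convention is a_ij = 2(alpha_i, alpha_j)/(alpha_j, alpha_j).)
The matrix has rank 5 with 2's on the diagonal. Reading the off-diagonal entries as Dynkin edges (a single edge where a_ij = a_ji = -1; a double or triple edge where a_ij * a_ji = 2 or 3), the diagram is a chain of 5 nodes with a double edge at one end; the terminal node there is the unique short simple root (B_5). One simple-root ordering that puts it in standard form is (alpha_3, alpha_1, alpha_5, alpha_4, alpha_2). So the algebra is type B_5, i.e. so(11).

B5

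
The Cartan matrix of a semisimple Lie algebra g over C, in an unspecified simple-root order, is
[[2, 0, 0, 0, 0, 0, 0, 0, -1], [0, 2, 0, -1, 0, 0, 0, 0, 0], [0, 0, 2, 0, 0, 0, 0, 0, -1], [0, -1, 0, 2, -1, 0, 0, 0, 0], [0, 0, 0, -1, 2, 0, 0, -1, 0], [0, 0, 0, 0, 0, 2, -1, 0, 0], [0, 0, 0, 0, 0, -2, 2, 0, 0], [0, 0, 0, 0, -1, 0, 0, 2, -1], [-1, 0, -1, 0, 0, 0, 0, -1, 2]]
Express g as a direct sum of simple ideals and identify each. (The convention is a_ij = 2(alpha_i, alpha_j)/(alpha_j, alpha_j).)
The diagram associated to this matrix has two connected components: the simple roots {alpha_6, alpha_7} form a chain of 2 nodes with a double edge at one end; the terminal node there is the unique short simple root (B_2), and {alpha_1, alpha_2, alpha_3, alpha_4, alpha_5, alpha_8, alpha_9} form a chain of 5 nodes with a fork of two nodes at one end (D_7). A semisimple Lie algebra decomposes uniquely as the direct sum of simple ideals, one per connected component of its Dynkin diagram, so g ≅ B_2 ⊕ D_7 (dimension 10 + 91 = 101).

type B_2 + type D_7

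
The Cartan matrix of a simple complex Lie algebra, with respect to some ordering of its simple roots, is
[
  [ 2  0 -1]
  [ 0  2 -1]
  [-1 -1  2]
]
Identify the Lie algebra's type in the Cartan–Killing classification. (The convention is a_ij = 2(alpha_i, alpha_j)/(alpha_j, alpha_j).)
A_3 (sl(4))

The matrix has rank 3 with 2's on the diagonal. Reading the off-diagonal entries as Dynkin edges (a single edge where a_ij = a_ji = -1; a double or triple edge where a_ij * a_ji = 2 or 3), the diagram is a chain of 3 nodes with single edges (A_3). One simple-root ordering that puts it in standard form is (alpha_1, alpha_3, alpha_2). So the algebra is type A_3, i.e. sl(4).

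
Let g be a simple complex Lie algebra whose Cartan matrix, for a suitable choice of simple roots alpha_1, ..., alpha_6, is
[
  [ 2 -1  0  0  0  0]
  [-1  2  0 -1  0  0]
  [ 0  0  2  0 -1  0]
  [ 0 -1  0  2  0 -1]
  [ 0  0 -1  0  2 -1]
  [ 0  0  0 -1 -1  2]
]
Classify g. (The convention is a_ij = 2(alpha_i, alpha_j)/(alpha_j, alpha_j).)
type A_6

The matrix has rank 6 with 2's on the diagonal. Reading the off-diagonal entries as Dynkin edges (a single edge where a_ij = a_ji = -1; a double or triple edge where a_ij * a_ji = 2 or 3), the diagram is a chain of 6 nodes with single edges (A_6). One simple-root ordering that puts it in standard form is (alpha_3, alpha_5, alpha_6, alpha_4, alpha_2, alpha_1). So the algebra is type A_6, i.e. sl(7).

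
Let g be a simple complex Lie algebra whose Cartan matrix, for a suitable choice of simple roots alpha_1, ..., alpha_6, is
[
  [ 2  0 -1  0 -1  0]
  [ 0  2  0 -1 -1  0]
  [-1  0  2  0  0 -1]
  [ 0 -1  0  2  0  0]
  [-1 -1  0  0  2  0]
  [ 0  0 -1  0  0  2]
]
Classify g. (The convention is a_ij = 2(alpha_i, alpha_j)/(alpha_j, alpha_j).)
The matrix has rank 6 with 2's on the diagonal. Reading the off-diagonal entries as Dynkin edges (a single edge where a_ij = a_ji = -1; a double or triple edge where a_ij * a_ji = 2 or 3), the diagram is a chain of 6 nodes with single edges (A_6). One simple-root ordering that puts it in standard form is (alpha_4, alpha_2, alpha_5, alpha_1, alpha_3, alpha_6). So the algebra is type A_6, i.e. sl(7).

type A_6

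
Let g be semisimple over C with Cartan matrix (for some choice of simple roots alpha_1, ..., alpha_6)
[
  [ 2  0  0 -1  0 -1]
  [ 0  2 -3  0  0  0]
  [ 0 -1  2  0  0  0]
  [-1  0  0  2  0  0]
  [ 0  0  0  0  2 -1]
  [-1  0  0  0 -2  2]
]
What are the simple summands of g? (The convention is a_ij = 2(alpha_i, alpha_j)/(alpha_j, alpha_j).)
type B_4 + type G_2

The diagram associated to this matrix has two connected components: the simple roots {alpha_1, alpha_4, alpha_5, alpha_6} form a chain of 4 nodes with a double edge at one end; the terminal node there is the unique short simple root (B_4), and {alpha_2, alpha_3} form two nodes joined by a triple edge (G_2). A semisimple Lie algebra decomposes uniquely as the direct sum of simple ideals, one per connected component of its Dynkin diagram, so g ≅ B_4 ⊕ G_2 (dimension 36 + 14 = 50).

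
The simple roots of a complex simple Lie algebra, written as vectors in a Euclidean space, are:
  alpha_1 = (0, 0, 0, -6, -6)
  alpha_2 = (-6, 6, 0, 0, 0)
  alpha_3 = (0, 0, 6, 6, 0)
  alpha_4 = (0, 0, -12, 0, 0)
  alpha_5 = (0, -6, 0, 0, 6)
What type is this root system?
C_5

Compute the Cartan integers a_ij = 2(alpha_i, alpha_j)/(alpha_j, alpha_j); the resulting 5x5 Cartan matrix is
[[2, 0, -1, 0, -1], [0, 2, 0, 0, -1], [-1, 0, 2, -1, 0], [0, 0, -2, 2, 0], [-1, -1, 0, 0, 2]].
The roots have two lengths (squared-length ratio 2:1); the short ones are alpha_{1,2,3,5}. The associated Dynkin diagram is a chain of 5 nodes with a double edge at one end; the terminal node there is the unique long simple root (C_5), so the type is C_5 (the algebra sp(10)).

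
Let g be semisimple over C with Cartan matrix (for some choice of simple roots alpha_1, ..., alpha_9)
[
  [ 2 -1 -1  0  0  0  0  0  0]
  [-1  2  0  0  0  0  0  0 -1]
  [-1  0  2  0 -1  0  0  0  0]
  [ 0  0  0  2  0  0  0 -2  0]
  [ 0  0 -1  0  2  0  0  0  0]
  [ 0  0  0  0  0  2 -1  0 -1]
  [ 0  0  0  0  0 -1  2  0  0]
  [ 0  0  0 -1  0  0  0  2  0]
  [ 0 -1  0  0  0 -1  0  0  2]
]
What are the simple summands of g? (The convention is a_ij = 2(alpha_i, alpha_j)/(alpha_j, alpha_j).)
type A_7 ⊕ type B_2

The diagram associated to this matrix has two connected components: the simple roots {alpha_1, alpha_2, alpha_3, alpha_5, alpha_6, alpha_7, alpha_9} form a chain of 7 nodes with single edges (A_7), and {alpha_4, alpha_8} form a chain of 2 nodes with a double edge at one end; the terminal node there is the unique short simple root (B_2). A semisimple Lie algebra decomposes uniquely as the direct sum of simple ideals, one per connected component of its Dynkin diagram, so g ≅ A_7 ⊕ B_2 (dimension 63 + 10 = 73).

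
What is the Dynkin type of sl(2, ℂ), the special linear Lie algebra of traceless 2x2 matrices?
This is sl(2), which has dimension 2^2 - 1 = 3 and rank 2 - 1 = 1 (a Cartan subalgebra is the diagonal traceless matrices). In the classification of classical Lie algebras, the special linear algebra sl(n+1) has type A_n; here n = 1, so the Dynkin diagram is a chain of 1 nodes with single edges (A_1). Hence the type is A_1.

A_1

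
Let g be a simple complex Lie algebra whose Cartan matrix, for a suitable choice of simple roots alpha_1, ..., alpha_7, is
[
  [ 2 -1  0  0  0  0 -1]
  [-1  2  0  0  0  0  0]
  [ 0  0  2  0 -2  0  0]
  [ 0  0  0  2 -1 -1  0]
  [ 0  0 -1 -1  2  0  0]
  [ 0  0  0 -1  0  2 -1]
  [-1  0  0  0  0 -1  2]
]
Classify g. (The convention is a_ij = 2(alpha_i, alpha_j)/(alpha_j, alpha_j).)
type C_7

The matrix has rank 7 with 2's on the diagonal. Reading the off-diagonal entries as Dynkin edges (a single edge where a_ij = a_ji = -1; a double or triple edge where a_ij * a_ji = 2 or 3), the diagram is a chain of 7 nodes with a double edge at one end; the terminal node there is the unique long simple root (C_7). One simple-root ordering that puts it in standard form is (alpha_2, alpha_1, alpha_7, alpha_6, alpha_4, alpha_5, alpha_3). So the algebra is type C_7, i.e. sp(14).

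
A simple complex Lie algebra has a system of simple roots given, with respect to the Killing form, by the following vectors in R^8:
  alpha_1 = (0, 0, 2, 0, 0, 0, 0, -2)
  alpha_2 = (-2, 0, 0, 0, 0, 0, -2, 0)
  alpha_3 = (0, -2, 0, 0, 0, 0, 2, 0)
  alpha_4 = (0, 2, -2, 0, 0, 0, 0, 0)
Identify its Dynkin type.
A_4 (sl(5))

Compute the Cartan integers a_ij = 2(alpha_i, alpha_j)/(alpha_j, alpha_j); the resulting 4x4 Cartan matrix is
[[2, 0, 0, -1], [0, 2, -1, 0], [0, -1, 2, -1], [-1, 0, -1, 2]].
All simple roots have the same length, so the diagram is simply laced. The associated Dynkin diagram is a chain of 4 nodes with single edges (A_4), so the type is A_4 (the algebra sl(5)).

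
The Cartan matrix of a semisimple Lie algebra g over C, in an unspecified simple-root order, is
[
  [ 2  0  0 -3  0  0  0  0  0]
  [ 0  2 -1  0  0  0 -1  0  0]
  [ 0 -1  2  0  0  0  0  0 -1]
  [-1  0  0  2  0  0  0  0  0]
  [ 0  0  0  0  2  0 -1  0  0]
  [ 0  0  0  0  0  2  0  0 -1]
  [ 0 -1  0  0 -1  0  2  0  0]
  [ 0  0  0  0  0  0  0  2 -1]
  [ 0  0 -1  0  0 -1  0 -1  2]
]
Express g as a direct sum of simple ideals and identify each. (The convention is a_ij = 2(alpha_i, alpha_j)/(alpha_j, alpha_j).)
The diagram associated to this matrix has two connected components: the simple roots {alpha_2, alpha_3, alpha_5, alpha_6, alpha_7, alpha_8, alpha_9} form a chain of 5 nodes with a fork of two nodes at one end (D_7), and {alpha_1, alpha_4} form two nodes joined by a triple edge (G_2). A semisimple Lie algebra decomposes uniquely as the direct sum of simple ideals, one per connected component of its Dynkin diagram, so g ≅ D_7 ⊕ G_2 (dimension 91 + 14 = 105).

D_7 + G_2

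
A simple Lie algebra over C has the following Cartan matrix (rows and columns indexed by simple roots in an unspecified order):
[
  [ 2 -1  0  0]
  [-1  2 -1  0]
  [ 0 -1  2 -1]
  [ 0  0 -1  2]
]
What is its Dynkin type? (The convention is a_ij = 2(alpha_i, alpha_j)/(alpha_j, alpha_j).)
The matrix has rank 4 with 2's on the diagonal. Reading the off-diagonal entries as Dynkin edges (a single edge where a_ij = a_ji = -1; a double or triple edge where a_ij * a_ji = 2 or 3), the diagram is a chain of 4 nodes with single edges (A_4). One simple-root ordering that puts it in standard form is (alpha_1, alpha_2, alpha_3, alpha_4). So the algebra is type A_4, i.e. sl(5).

A_4 (sl(5))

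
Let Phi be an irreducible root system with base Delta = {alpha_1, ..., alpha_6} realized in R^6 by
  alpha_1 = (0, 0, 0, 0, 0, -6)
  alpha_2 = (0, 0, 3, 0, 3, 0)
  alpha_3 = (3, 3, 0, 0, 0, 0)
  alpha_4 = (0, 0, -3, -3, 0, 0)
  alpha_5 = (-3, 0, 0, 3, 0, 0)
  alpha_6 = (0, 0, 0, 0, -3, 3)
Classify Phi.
Compute the Cartan integers a_ij = 2(alpha_i, alpha_j)/(alpha_j, alpha_j); the resulting 6x6 Cartan matrix is
[[2, 0, 0, 0, 0, -2], [0, 2, 0, -1, 0, -1], [0, 0, 2, 0, -1, 0], [0, -1, 0, 2, -1, 0], [0, 0, -1, -1, 2, 0], [-1, -1, 0, 0, 0, 2]].
The roots have two lengths (squared-length ratio 2:1); the short ones are alpha_{2,3,4,5,6}. The associated Dynkin diagram is a chain of 6 nodes with a double edge at one end; the terminal node there is the unique long simple root (C_6), so the type is C_6 (the algebra sp(12)).

type C_6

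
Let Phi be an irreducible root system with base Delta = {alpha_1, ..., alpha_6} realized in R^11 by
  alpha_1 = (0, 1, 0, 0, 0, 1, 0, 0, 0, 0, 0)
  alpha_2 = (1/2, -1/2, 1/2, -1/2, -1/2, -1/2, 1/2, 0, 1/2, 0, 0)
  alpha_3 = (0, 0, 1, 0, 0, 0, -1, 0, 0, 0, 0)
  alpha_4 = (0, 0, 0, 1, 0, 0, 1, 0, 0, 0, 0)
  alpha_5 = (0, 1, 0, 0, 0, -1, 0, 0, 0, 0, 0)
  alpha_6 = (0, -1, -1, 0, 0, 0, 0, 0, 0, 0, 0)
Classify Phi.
Compute the Cartan integers a_ij = 2(alpha_i, alpha_j)/(alpha_j, alpha_j); the resulting 6x6 Cartan matrix is
[[2, -1, 0, 0, 0, -1], [-1, 2, 0, 0, 0, 0], [0, 0, 2, -1, 0, -1], [0, 0, -1, 2, 0, 0], [0, 0, 0, 0, 2, -1], [-1, 0, -1, 0, -1, 2]].
All simple roots have the same length, so the diagram is simply laced. The associated Dynkin diagram is a chain of 5 nodes with one extra node attached to the third node from one end (E_6), so the type is E_6.

type E_6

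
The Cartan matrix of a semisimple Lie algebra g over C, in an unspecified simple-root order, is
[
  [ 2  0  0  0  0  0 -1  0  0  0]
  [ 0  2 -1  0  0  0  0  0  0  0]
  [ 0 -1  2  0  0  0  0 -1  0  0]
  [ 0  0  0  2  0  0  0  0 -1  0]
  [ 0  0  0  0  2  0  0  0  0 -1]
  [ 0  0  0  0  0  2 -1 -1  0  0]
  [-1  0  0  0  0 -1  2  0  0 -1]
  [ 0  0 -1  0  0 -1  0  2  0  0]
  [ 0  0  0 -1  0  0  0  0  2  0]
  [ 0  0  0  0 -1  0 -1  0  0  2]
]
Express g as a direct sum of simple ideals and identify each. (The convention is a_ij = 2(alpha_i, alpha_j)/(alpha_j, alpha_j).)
A_2 (sl(3)) + E_8

The diagram associated to this matrix has two connected components: the simple roots {alpha_4, alpha_9} form a chain of 2 nodes with single edges (A_2), and {alpha_1, alpha_2, alpha_3, alpha_5, alpha_6, alpha_7, alpha_8, alpha_10} form a chain of 7 nodes with one extra node attached to the third node from one end (E_8). A semisimple Lie algebra decomposes uniquely as the direct sum of simple ideals, one per connected component of its Dynkin diagram, so g ≅ A_2 ⊕ E_8 (dimension 8 + 248 = 256).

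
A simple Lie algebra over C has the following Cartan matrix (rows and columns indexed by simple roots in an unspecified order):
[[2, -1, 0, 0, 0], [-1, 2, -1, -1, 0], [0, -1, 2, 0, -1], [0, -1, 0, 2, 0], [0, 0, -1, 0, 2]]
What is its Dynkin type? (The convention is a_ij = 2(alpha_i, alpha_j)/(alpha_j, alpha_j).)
The matrix has rank 5 with 2's on the diagonal. Reading the off-diagonal entries as Dynkin edges (a single edge where a_ij = a_ji = -1; a double or triple edge where a_ij * a_ji = 2 or 3), the diagram is a chain of 3 nodes with a fork of two nodes at one end (D_5). One simple-root ordering that puts it in standard form is (alpha_5, alpha_3, alpha_2, alpha_4, alpha_1). So the algebra is type D_5, i.e. so(10).

type D_5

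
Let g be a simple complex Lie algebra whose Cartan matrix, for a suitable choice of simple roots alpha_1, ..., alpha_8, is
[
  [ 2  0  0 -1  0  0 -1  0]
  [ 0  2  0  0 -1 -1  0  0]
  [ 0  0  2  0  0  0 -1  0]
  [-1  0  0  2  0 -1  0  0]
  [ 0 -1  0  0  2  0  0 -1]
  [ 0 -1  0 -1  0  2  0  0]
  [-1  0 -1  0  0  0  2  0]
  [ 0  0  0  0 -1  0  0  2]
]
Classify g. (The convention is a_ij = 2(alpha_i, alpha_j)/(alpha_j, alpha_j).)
type A_8

The matrix has rank 8 with 2's on the diagonal. Reading the off-diagonal entries as Dynkin edges (a single edge where a_ij = a_ji = -1; a double or triple edge where a_ij * a_ji = 2 or 3), the diagram is a chain of 8 nodes with single edges (A_8). One simple-root ordering that puts it in standard form is (alpha_8, alpha_5, alpha_2, alpha_6, alpha_4, alpha_1, alpha_7, alpha_3). So the algebra is type A_8, i.e. sl(9).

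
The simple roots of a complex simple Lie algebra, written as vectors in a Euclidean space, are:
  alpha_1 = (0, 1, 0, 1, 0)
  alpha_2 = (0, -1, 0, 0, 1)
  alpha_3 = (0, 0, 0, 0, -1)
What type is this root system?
type B_3

Compute the Cartan integers a_ij = 2(alpha_i, alpha_j)/(alpha_j, alpha_j); the resulting 3x3 Cartan matrix is
[[2, -1, 0], [-1, 2, -2], [0, -1, 2]].
The roots have two lengths (squared-length ratio 2:1); the short ones are alpha_{3}. The associated Dynkin diagram is a chain of 3 nodes with a double edge at one end; the terminal node there is the unique short simple root (B_3), so the type is B_3 (the algebra so(7)).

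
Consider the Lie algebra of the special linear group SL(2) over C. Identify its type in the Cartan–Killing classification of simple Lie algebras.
This is sl(2), which has dimension 2^2 - 1 = 3 and rank 2 - 1 = 1 (a Cartan subalgebra is the diagonal traceless matrices). In the classification of classical Lie algebras, the special linear algebra sl(n+1) has type A_n; here n = 1, so the Dynkin diagram is a chain of 1 nodes with single edges (A_1). Hence the type is A_1.

A1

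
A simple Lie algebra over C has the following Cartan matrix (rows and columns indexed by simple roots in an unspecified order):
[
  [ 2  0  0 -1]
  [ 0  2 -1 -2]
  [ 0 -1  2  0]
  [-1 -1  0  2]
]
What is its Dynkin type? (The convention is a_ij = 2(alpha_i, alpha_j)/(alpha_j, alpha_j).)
F4

The matrix has rank 4 with 2's on the diagonal. Reading the off-diagonal entries as Dynkin edges (a single edge where a_ij = a_ji = -1; a double or triple edge where a_ij * a_ji = 2 or 3), the diagram is a chain of 4 nodes with a double edge between the middle two (F_4). One simple-root ordering that puts it in standard form is (alpha_3, alpha_2, alpha_4, alpha_1). So the algebra is type F_4.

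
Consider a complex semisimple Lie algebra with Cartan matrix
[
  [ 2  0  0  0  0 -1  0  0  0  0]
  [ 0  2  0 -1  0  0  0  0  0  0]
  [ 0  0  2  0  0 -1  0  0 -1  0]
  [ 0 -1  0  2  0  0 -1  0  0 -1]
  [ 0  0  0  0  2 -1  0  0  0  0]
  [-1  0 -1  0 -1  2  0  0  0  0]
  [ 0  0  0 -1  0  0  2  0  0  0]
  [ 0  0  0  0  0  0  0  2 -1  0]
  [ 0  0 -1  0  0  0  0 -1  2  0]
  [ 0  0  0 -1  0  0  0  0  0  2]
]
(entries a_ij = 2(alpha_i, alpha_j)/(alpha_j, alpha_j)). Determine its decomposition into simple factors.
type D_4 + type D_6

The diagram associated to this matrix has two connected components: the simple roots {alpha_2, alpha_4, alpha_7, alpha_10} form a chain of 2 nodes with a fork of two nodes at one end (D_4), and {alpha_1, alpha_3, alpha_5, alpha_6, alpha_8, alpha_9} form a chain of 4 nodes with a fork of two nodes at one end (D_6). A semisimple Lie algebra decomposes uniquely as the direct sum of simple ideals, one per connected component of its Dynkin diagram, so g ≅ D_4 ⊕ D_6 (dimension 28 + 66 = 94).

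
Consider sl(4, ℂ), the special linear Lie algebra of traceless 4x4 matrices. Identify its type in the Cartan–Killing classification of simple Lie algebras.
A_3 (sl(4))

This is sl(4), which has dimension 4^2 - 1 = 15 and rank 4 - 1 = 3 (a Cartan subalgebra is the diagonal traceless matrices). In the classification of classical Lie algebras, the special linear algebra sl(n+1) has type A_n; here n = 3, so the Dynkin diagram is a chain of 3 nodes with single edges (A_3). Hence the type is A_3.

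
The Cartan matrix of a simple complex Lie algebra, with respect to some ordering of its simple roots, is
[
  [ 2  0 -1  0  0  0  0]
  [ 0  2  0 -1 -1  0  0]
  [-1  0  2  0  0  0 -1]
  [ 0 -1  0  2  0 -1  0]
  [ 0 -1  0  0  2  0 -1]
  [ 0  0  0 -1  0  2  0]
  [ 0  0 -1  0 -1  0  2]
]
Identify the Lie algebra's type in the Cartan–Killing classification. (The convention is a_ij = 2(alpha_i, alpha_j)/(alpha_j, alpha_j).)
The matrix has rank 7 with 2's on the diagonal. Reading the off-diagonal entries as Dynkin edges (a single edge where a_ij = a_ji = -1; a double or triple edge where a_ij * a_ji = 2 or 3), the diagram is a chain of 7 nodes with single edges (A_7). One simple-root ordering that puts it in standard form is (alpha_1, alpha_3, alpha_7, alpha_5, alpha_2, alpha_4, alpha_6). So the algebra is type A_7, i.e. sl(8).

A_7 (sl(8))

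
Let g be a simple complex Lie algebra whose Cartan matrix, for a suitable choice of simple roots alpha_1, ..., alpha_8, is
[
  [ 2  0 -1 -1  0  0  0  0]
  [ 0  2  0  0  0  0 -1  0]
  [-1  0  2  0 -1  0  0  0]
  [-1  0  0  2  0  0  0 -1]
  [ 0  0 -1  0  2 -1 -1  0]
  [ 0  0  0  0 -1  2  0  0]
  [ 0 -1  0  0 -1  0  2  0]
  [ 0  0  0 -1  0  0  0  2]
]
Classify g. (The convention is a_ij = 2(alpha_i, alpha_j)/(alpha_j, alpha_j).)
The matrix has rank 8 with 2's on the diagonal. Reading the off-diagonal entries as Dynkin edges (a single edge where a_ij = a_ji = -1; a double or triple edge where a_ij * a_ji = 2 or 3), the diagram is a chain of 7 nodes with one extra node attached to the third node from one end (E_8). One simple-root ordering that puts it in standard form is (alpha_2, alpha_6, alpha_7, alpha_5, alpha_3, alpha_1, alpha_4, alpha_8). So the algebra is type E_8.

E_8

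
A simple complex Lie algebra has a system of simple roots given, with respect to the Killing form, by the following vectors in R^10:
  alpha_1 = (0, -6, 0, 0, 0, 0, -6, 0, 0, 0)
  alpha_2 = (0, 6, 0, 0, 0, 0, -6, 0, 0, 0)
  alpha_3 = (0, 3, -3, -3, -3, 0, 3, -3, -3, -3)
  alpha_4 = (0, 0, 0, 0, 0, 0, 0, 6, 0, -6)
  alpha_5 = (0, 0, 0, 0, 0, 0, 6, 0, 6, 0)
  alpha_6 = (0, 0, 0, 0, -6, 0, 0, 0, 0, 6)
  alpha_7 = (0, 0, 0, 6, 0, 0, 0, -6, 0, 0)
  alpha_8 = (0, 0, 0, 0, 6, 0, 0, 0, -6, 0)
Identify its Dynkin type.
Compute the Cartan integers a_ij = 2(alpha_i, alpha_j)/(alpha_j, alpha_j); the resulting 8x8 Cartan matrix is
[[2, 0, -1, 0, -1, 0, 0, 0], [0, 2, 0, 0, -1, 0, 0, 0], [-1, 0, 2, 0, 0, 0, 0, 0], [0, 0, 0, 2, 0, -1, -1, 0], [-1, -1, 0, 0, 2, 0, 0, -1], [0, 0, 0, -1, 0, 2, 0, -1], [0, 0, 0, -1, 0, 0, 2, 0], [0, 0, 0, 0, -1, -1, 0, 2]].
All simple roots have the same length, so the diagram is simply laced. The associated Dynkin diagram is a chain of 7 nodes with one extra node attached to the third node from one end (E_8), so the type is E_8.

E_8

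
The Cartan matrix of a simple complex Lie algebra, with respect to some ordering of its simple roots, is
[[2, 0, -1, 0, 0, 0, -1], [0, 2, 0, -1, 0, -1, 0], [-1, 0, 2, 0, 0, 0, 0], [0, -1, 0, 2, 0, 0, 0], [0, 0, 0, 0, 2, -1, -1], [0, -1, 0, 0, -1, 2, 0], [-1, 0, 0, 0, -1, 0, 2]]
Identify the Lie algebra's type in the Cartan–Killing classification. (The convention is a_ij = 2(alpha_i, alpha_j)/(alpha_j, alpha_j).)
A_7 (sl(8))

The matrix has rank 7 with 2's on the diagonal. Reading the off-diagonal entries as Dynkin edges (a single edge where a_ij = a_ji = -1; a double or triple edge where a_ij * a_ji = 2 or 3), the diagram is a chain of 7 nodes with single edges (A_7). One simple-root ordering that puts it in standard form is (alpha_4, alpha_2, alpha_6, alpha_5, alpha_7, alpha_1, alpha_3). So the algebra is type A_7, i.e. sl(8).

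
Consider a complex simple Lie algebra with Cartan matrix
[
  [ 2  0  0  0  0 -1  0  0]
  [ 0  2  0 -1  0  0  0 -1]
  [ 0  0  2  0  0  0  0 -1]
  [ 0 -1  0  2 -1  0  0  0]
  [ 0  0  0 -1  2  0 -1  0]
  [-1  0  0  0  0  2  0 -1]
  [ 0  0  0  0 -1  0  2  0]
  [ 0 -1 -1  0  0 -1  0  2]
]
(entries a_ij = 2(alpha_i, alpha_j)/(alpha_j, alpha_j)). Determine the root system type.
E_8

The matrix has rank 8 with 2's on the diagonal. Reading the off-diagonal entries as Dynkin edges (a single edge where a_ij = a_ji = -1; a double or triple edge where a_ij * a_ji = 2 or 3), the diagram is a chain of 7 nodes with one extra node attached to the third node from one end (E_8). One simple-root ordering that puts it in standard form is (alpha_1, alpha_3, alpha_6, alpha_8, alpha_2, alpha_4, alpha_5, alpha_7). So the algebra is type E_8.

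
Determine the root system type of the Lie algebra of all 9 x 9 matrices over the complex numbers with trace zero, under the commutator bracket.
type A_8

This is sl(9), which has dimension 9^2 - 1 = 80 and rank 9 - 1 = 8 (a Cartan subalgebra is the diagonal traceless matrices). In the classification of classical Lie algebras, the special linear algebra sl(n+1) has type A_n; here n = 8, so the Dynkin diagram is a chain of 8 nodes with single edges (A_8). Hence the type is A_8.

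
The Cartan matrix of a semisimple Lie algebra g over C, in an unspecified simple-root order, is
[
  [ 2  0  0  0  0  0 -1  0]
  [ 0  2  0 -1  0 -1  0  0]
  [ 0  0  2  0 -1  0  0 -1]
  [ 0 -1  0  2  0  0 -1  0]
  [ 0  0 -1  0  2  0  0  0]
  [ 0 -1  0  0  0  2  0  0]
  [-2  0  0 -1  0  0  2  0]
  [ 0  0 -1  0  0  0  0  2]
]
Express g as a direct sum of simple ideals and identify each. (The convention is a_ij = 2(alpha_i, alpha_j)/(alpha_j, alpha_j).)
The diagram associated to this matrix has two connected components: the simple roots {alpha_3, alpha_5, alpha_8} form a chain of 3 nodes with single edges (A_3), and {alpha_1, alpha_2, alpha_4, alpha_6, alpha_7} form a chain of 5 nodes with a double edge at one end; the terminal node there is the unique short simple root (B_5). A semisimple Lie algebra decomposes uniquely as the direct sum of simple ideals, one per connected component of its Dynkin diagram, so g ≅ A_3 ⊕ B_5 (dimension 15 + 55 = 70).

type A_3 + type B_5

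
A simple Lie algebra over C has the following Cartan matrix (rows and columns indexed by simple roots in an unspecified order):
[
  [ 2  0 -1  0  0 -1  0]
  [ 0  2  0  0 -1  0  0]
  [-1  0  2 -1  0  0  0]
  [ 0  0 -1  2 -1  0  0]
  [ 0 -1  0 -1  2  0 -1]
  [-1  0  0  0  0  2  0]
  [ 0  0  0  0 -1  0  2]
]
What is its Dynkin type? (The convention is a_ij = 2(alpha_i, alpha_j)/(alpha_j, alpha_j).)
The matrix has rank 7 with 2's on the diagonal. Reading the off-diagonal entries as Dynkin edges (a single edge where a_ij = a_ji = -1; a double or triple edge where a_ij * a_ji = 2 or 3), the diagram is a chain of 5 nodes with a fork of two nodes at one end (D_7). One simple-root ordering that puts it in standard form is (alpha_6, alpha_1, alpha_3, alpha_4, alpha_5, alpha_7, alpha_2). So the algebra is type D_7, i.e. so(14).

type D_7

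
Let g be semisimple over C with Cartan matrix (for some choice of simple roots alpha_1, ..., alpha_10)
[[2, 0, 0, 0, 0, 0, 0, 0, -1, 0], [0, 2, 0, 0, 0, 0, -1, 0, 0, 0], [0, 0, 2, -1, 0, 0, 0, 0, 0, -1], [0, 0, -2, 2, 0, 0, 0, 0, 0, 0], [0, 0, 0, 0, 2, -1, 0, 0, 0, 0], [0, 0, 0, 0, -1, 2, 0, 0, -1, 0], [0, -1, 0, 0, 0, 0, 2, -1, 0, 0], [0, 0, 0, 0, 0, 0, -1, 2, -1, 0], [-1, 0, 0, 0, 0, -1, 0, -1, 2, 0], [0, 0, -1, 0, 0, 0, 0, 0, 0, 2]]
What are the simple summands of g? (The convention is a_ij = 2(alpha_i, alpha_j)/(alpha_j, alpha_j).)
The diagram associated to this matrix has two connected components: the simple roots {alpha_3, alpha_4, alpha_10} form a chain of 3 nodes with a double edge at one end; the terminal node there is the unique long simple root (C_3), and {alpha_1, alpha_2, alpha_5, alpha_6, alpha_7, alpha_8, alpha_9} form a chain of 6 nodes with one extra node attached to the third node from one end (E_7). A semisimple Lie algebra decomposes uniquely as the direct sum of simple ideals, one per connected component of its Dynkin diagram, so g ≅ C_3 ⊕ E_7 (dimension 21 + 133 = 154).

C_3 (sp(6)) + E_7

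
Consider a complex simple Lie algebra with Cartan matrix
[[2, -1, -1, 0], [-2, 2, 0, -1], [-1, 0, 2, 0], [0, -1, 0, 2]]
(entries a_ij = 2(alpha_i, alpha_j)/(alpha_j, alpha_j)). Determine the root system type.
The matrix has rank 4 with 2's on the diagonal. Reading the off-diagonal entries as Dynkin edges (a single edge where a_ij = a_ji = -1; a double or triple edge where a_ij * a_ji = 2 or 3), the diagram is a chain of 4 nodes with a double edge between the middle two (F_4). One simple-root ordering that puts it in standard form is (alpha_4, alpha_2, alpha_1, alpha_3). So the algebra is type F_4.

F_4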